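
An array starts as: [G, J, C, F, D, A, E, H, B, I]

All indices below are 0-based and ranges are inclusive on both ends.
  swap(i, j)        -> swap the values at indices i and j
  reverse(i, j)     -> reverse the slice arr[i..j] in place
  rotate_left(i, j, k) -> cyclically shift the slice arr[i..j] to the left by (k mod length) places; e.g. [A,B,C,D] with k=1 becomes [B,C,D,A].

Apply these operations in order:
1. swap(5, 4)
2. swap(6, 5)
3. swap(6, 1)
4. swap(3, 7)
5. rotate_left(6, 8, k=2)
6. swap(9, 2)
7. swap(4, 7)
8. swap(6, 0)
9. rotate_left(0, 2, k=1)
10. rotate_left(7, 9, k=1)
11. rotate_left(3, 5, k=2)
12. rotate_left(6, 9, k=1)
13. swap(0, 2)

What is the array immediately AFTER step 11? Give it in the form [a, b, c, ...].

Answer: [D, I, B, E, H, J, G, F, C, A]

Derivation:
After 1 (swap(5, 4)): [G, J, C, F, A, D, E, H, B, I]
After 2 (swap(6, 5)): [G, J, C, F, A, E, D, H, B, I]
After 3 (swap(6, 1)): [G, D, C, F, A, E, J, H, B, I]
After 4 (swap(3, 7)): [G, D, C, H, A, E, J, F, B, I]
After 5 (rotate_left(6, 8, k=2)): [G, D, C, H, A, E, B, J, F, I]
After 6 (swap(9, 2)): [G, D, I, H, A, E, B, J, F, C]
After 7 (swap(4, 7)): [G, D, I, H, J, E, B, A, F, C]
After 8 (swap(6, 0)): [B, D, I, H, J, E, G, A, F, C]
After 9 (rotate_left(0, 2, k=1)): [D, I, B, H, J, E, G, A, F, C]
After 10 (rotate_left(7, 9, k=1)): [D, I, B, H, J, E, G, F, C, A]
After 11 (rotate_left(3, 5, k=2)): [D, I, B, E, H, J, G, F, C, A]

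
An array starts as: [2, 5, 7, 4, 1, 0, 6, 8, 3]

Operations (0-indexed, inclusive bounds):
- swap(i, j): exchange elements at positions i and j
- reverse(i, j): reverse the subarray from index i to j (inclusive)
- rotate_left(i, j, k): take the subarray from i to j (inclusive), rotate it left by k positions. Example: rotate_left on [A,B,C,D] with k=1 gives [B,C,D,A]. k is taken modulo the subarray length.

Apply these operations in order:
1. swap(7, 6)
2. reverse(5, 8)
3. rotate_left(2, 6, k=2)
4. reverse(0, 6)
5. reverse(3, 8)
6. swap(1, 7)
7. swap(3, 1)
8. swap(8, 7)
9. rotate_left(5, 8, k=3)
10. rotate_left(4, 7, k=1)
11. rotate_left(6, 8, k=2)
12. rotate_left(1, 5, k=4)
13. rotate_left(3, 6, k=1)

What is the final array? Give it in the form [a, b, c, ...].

After 1 (swap(7, 6)): [2, 5, 7, 4, 1, 0, 8, 6, 3]
After 2 (reverse(5, 8)): [2, 5, 7, 4, 1, 3, 6, 8, 0]
After 3 (rotate_left(2, 6, k=2)): [2, 5, 1, 3, 6, 7, 4, 8, 0]
After 4 (reverse(0, 6)): [4, 7, 6, 3, 1, 5, 2, 8, 0]
After 5 (reverse(3, 8)): [4, 7, 6, 0, 8, 2, 5, 1, 3]
After 6 (swap(1, 7)): [4, 1, 6, 0, 8, 2, 5, 7, 3]
After 7 (swap(3, 1)): [4, 0, 6, 1, 8, 2, 5, 7, 3]
After 8 (swap(8, 7)): [4, 0, 6, 1, 8, 2, 5, 3, 7]
After 9 (rotate_left(5, 8, k=3)): [4, 0, 6, 1, 8, 7, 2, 5, 3]
After 10 (rotate_left(4, 7, k=1)): [4, 0, 6, 1, 7, 2, 5, 8, 3]
After 11 (rotate_left(6, 8, k=2)): [4, 0, 6, 1, 7, 2, 3, 5, 8]
After 12 (rotate_left(1, 5, k=4)): [4, 2, 0, 6, 1, 7, 3, 5, 8]
After 13 (rotate_left(3, 6, k=1)): [4, 2, 0, 1, 7, 3, 6, 5, 8]

Answer: [4, 2, 0, 1, 7, 3, 6, 5, 8]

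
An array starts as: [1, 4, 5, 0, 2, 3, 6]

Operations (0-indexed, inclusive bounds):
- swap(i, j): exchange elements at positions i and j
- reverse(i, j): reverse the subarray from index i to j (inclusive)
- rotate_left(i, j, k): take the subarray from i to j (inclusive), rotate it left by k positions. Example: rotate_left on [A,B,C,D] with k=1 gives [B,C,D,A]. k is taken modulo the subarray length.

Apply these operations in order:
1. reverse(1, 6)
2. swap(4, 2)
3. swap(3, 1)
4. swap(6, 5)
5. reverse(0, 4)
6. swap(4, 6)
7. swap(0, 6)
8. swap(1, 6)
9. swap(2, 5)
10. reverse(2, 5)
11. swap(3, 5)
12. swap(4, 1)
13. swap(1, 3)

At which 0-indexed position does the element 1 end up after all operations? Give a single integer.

Answer: 0

Derivation:
After 1 (reverse(1, 6)): [1, 6, 3, 2, 0, 5, 4]
After 2 (swap(4, 2)): [1, 6, 0, 2, 3, 5, 4]
After 3 (swap(3, 1)): [1, 2, 0, 6, 3, 5, 4]
After 4 (swap(6, 5)): [1, 2, 0, 6, 3, 4, 5]
After 5 (reverse(0, 4)): [3, 6, 0, 2, 1, 4, 5]
After 6 (swap(4, 6)): [3, 6, 0, 2, 5, 4, 1]
After 7 (swap(0, 6)): [1, 6, 0, 2, 5, 4, 3]
After 8 (swap(1, 6)): [1, 3, 0, 2, 5, 4, 6]
After 9 (swap(2, 5)): [1, 3, 4, 2, 5, 0, 6]
After 10 (reverse(2, 5)): [1, 3, 0, 5, 2, 4, 6]
After 11 (swap(3, 5)): [1, 3, 0, 4, 2, 5, 6]
After 12 (swap(4, 1)): [1, 2, 0, 4, 3, 5, 6]
After 13 (swap(1, 3)): [1, 4, 0, 2, 3, 5, 6]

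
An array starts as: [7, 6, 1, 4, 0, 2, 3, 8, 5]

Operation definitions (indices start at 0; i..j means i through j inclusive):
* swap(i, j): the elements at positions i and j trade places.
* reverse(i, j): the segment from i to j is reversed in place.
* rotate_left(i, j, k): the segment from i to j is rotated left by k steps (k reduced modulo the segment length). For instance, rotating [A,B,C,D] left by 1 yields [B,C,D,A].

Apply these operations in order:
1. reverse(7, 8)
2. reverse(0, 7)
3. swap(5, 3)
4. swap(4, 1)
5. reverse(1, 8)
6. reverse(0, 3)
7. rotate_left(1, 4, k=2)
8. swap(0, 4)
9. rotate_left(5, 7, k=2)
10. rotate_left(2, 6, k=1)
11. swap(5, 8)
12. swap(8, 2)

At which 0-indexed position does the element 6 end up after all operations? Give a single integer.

Answer: 3

Derivation:
After 1 (reverse(7, 8)): [7, 6, 1, 4, 0, 2, 3, 5, 8]
After 2 (reverse(0, 7)): [5, 3, 2, 0, 4, 1, 6, 7, 8]
After 3 (swap(5, 3)): [5, 3, 2, 1, 4, 0, 6, 7, 8]
After 4 (swap(4, 1)): [5, 4, 2, 1, 3, 0, 6, 7, 8]
After 5 (reverse(1, 8)): [5, 8, 7, 6, 0, 3, 1, 2, 4]
After 6 (reverse(0, 3)): [6, 7, 8, 5, 0, 3, 1, 2, 4]
After 7 (rotate_left(1, 4, k=2)): [6, 5, 0, 7, 8, 3, 1, 2, 4]
After 8 (swap(0, 4)): [8, 5, 0, 7, 6, 3, 1, 2, 4]
After 9 (rotate_left(5, 7, k=2)): [8, 5, 0, 7, 6, 2, 3, 1, 4]
After 10 (rotate_left(2, 6, k=1)): [8, 5, 7, 6, 2, 3, 0, 1, 4]
After 11 (swap(5, 8)): [8, 5, 7, 6, 2, 4, 0, 1, 3]
After 12 (swap(8, 2)): [8, 5, 3, 6, 2, 4, 0, 1, 7]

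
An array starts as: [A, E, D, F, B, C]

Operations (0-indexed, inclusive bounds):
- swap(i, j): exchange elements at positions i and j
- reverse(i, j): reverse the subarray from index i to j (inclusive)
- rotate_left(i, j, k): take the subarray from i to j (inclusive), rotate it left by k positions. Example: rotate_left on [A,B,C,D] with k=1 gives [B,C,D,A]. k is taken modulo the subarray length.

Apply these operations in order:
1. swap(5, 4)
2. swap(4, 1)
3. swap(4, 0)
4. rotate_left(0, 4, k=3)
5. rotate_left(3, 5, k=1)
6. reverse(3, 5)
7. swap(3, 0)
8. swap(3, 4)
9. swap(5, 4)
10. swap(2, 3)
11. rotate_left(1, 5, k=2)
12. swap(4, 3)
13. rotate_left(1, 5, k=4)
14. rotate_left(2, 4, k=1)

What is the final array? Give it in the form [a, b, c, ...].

After 1 (swap(5, 4)): [A, E, D, F, C, B]
After 2 (swap(4, 1)): [A, C, D, F, E, B]
After 3 (swap(4, 0)): [E, C, D, F, A, B]
After 4 (rotate_left(0, 4, k=3)): [F, A, E, C, D, B]
After 5 (rotate_left(3, 5, k=1)): [F, A, E, D, B, C]
After 6 (reverse(3, 5)): [F, A, E, C, B, D]
After 7 (swap(3, 0)): [C, A, E, F, B, D]
After 8 (swap(3, 4)): [C, A, E, B, F, D]
After 9 (swap(5, 4)): [C, A, E, B, D, F]
After 10 (swap(2, 3)): [C, A, B, E, D, F]
After 11 (rotate_left(1, 5, k=2)): [C, E, D, F, A, B]
After 12 (swap(4, 3)): [C, E, D, A, F, B]
After 13 (rotate_left(1, 5, k=4)): [C, B, E, D, A, F]
After 14 (rotate_left(2, 4, k=1)): [C, B, D, A, E, F]

Answer: [C, B, D, A, E, F]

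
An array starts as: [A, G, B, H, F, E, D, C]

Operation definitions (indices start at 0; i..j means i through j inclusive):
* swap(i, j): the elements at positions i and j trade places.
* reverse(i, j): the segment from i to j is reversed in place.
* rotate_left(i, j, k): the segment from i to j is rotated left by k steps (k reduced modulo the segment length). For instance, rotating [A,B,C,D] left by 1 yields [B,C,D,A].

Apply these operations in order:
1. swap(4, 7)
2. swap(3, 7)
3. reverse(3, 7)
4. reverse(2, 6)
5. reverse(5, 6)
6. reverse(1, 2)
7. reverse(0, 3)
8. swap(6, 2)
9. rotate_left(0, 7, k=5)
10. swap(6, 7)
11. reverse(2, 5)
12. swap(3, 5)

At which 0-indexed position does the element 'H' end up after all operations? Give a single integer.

Answer: 2

Derivation:
After 1 (swap(4, 7)): [A, G, B, H, C, E, D, F]
After 2 (swap(3, 7)): [A, G, B, F, C, E, D, H]
After 3 (reverse(3, 7)): [A, G, B, H, D, E, C, F]
After 4 (reverse(2, 6)): [A, G, C, E, D, H, B, F]
After 5 (reverse(5, 6)): [A, G, C, E, D, B, H, F]
After 6 (reverse(1, 2)): [A, C, G, E, D, B, H, F]
After 7 (reverse(0, 3)): [E, G, C, A, D, B, H, F]
After 8 (swap(6, 2)): [E, G, H, A, D, B, C, F]
After 9 (rotate_left(0, 7, k=5)): [B, C, F, E, G, H, A, D]
After 10 (swap(6, 7)): [B, C, F, E, G, H, D, A]
After 11 (reverse(2, 5)): [B, C, H, G, E, F, D, A]
After 12 (swap(3, 5)): [B, C, H, F, E, G, D, A]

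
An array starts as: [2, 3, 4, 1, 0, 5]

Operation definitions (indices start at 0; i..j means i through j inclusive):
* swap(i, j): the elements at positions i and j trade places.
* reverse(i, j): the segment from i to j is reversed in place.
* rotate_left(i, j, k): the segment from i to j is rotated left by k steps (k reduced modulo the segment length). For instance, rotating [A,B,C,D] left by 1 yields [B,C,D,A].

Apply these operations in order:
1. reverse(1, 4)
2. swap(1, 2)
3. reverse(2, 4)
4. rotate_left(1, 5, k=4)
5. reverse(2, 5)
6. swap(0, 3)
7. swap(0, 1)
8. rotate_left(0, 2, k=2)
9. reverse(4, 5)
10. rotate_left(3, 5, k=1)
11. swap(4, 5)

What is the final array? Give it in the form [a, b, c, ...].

After 1 (reverse(1, 4)): [2, 0, 1, 4, 3, 5]
After 2 (swap(1, 2)): [2, 1, 0, 4, 3, 5]
After 3 (reverse(2, 4)): [2, 1, 3, 4, 0, 5]
After 4 (rotate_left(1, 5, k=4)): [2, 5, 1, 3, 4, 0]
After 5 (reverse(2, 5)): [2, 5, 0, 4, 3, 1]
After 6 (swap(0, 3)): [4, 5, 0, 2, 3, 1]
After 7 (swap(0, 1)): [5, 4, 0, 2, 3, 1]
After 8 (rotate_left(0, 2, k=2)): [0, 5, 4, 2, 3, 1]
After 9 (reverse(4, 5)): [0, 5, 4, 2, 1, 3]
After 10 (rotate_left(3, 5, k=1)): [0, 5, 4, 1, 3, 2]
After 11 (swap(4, 5)): [0, 5, 4, 1, 2, 3]

Answer: [0, 5, 4, 1, 2, 3]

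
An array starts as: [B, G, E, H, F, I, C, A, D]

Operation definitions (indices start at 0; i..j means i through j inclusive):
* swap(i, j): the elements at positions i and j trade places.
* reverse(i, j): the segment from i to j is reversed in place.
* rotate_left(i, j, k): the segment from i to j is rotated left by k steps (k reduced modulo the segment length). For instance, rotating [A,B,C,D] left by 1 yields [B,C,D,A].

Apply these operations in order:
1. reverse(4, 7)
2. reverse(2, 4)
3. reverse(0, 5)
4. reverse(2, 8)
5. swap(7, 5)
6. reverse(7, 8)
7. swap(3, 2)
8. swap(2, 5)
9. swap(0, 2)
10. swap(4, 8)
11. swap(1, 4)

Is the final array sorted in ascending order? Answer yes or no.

Answer: yes

Derivation:
After 1 (reverse(4, 7)): [B, G, E, H, A, C, I, F, D]
After 2 (reverse(2, 4)): [B, G, A, H, E, C, I, F, D]
After 3 (reverse(0, 5)): [C, E, H, A, G, B, I, F, D]
After 4 (reverse(2, 8)): [C, E, D, F, I, B, G, A, H]
After 5 (swap(7, 5)): [C, E, D, F, I, A, G, B, H]
After 6 (reverse(7, 8)): [C, E, D, F, I, A, G, H, B]
After 7 (swap(3, 2)): [C, E, F, D, I, A, G, H, B]
After 8 (swap(2, 5)): [C, E, A, D, I, F, G, H, B]
After 9 (swap(0, 2)): [A, E, C, D, I, F, G, H, B]
After 10 (swap(4, 8)): [A, E, C, D, B, F, G, H, I]
After 11 (swap(1, 4)): [A, B, C, D, E, F, G, H, I]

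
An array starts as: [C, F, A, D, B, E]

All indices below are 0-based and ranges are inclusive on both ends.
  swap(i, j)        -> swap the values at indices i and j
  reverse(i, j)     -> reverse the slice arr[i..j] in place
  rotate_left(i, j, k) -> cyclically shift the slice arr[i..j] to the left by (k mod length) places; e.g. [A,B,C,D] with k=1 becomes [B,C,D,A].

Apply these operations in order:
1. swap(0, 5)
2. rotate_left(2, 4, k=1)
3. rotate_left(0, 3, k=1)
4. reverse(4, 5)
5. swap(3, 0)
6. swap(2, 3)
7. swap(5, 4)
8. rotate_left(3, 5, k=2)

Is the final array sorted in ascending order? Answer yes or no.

Answer: no

Derivation:
After 1 (swap(0, 5)): [E, F, A, D, B, C]
After 2 (rotate_left(2, 4, k=1)): [E, F, D, B, A, C]
After 3 (rotate_left(0, 3, k=1)): [F, D, B, E, A, C]
After 4 (reverse(4, 5)): [F, D, B, E, C, A]
After 5 (swap(3, 0)): [E, D, B, F, C, A]
After 6 (swap(2, 3)): [E, D, F, B, C, A]
After 7 (swap(5, 4)): [E, D, F, B, A, C]
After 8 (rotate_left(3, 5, k=2)): [E, D, F, C, B, A]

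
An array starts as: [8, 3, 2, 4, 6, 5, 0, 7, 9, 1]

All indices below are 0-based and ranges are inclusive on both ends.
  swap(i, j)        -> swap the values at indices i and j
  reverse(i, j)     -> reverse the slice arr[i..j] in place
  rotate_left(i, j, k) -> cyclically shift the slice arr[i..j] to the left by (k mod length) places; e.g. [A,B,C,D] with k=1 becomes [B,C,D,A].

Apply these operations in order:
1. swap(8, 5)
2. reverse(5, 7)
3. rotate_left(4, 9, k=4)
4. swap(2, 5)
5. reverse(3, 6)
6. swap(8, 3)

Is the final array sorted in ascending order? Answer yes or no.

After 1 (swap(8, 5)): [8, 3, 2, 4, 6, 9, 0, 7, 5, 1]
After 2 (reverse(5, 7)): [8, 3, 2, 4, 6, 7, 0, 9, 5, 1]
After 3 (rotate_left(4, 9, k=4)): [8, 3, 2, 4, 5, 1, 6, 7, 0, 9]
After 4 (swap(2, 5)): [8, 3, 1, 4, 5, 2, 6, 7, 0, 9]
After 5 (reverse(3, 6)): [8, 3, 1, 6, 2, 5, 4, 7, 0, 9]
After 6 (swap(8, 3)): [8, 3, 1, 0, 2, 5, 4, 7, 6, 9]

Answer: no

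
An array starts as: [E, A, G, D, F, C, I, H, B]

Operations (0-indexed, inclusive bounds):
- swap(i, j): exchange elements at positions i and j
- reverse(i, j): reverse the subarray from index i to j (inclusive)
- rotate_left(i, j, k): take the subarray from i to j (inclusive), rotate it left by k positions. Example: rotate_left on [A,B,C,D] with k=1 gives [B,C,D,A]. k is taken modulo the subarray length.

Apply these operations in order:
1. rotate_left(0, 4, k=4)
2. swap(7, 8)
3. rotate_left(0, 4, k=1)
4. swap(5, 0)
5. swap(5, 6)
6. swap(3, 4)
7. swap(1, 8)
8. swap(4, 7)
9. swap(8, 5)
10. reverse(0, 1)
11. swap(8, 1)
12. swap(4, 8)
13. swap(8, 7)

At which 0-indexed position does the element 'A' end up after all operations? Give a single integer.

Answer: 5

Derivation:
After 1 (rotate_left(0, 4, k=4)): [F, E, A, G, D, C, I, H, B]
After 2 (swap(7, 8)): [F, E, A, G, D, C, I, B, H]
After 3 (rotate_left(0, 4, k=1)): [E, A, G, D, F, C, I, B, H]
After 4 (swap(5, 0)): [C, A, G, D, F, E, I, B, H]
After 5 (swap(5, 6)): [C, A, G, D, F, I, E, B, H]
After 6 (swap(3, 4)): [C, A, G, F, D, I, E, B, H]
After 7 (swap(1, 8)): [C, H, G, F, D, I, E, B, A]
After 8 (swap(4, 7)): [C, H, G, F, B, I, E, D, A]
After 9 (swap(8, 5)): [C, H, G, F, B, A, E, D, I]
After 10 (reverse(0, 1)): [H, C, G, F, B, A, E, D, I]
After 11 (swap(8, 1)): [H, I, G, F, B, A, E, D, C]
After 12 (swap(4, 8)): [H, I, G, F, C, A, E, D, B]
After 13 (swap(8, 7)): [H, I, G, F, C, A, E, B, D]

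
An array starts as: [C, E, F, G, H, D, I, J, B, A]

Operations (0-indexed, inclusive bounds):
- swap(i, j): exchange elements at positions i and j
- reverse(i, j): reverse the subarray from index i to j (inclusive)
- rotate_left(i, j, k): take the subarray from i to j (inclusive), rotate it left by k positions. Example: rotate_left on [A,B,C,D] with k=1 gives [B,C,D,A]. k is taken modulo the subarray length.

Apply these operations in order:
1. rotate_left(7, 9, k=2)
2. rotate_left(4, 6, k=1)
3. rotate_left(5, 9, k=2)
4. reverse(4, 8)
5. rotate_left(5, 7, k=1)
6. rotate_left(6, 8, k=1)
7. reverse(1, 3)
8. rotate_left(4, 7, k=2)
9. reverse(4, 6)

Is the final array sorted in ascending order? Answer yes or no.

After 1 (rotate_left(7, 9, k=2)): [C, E, F, G, H, D, I, A, J, B]
After 2 (rotate_left(4, 6, k=1)): [C, E, F, G, D, I, H, A, J, B]
After 3 (rotate_left(5, 9, k=2)): [C, E, F, G, D, A, J, B, I, H]
After 4 (reverse(4, 8)): [C, E, F, G, I, B, J, A, D, H]
After 5 (rotate_left(5, 7, k=1)): [C, E, F, G, I, J, A, B, D, H]
After 6 (rotate_left(6, 8, k=1)): [C, E, F, G, I, J, B, D, A, H]
After 7 (reverse(1, 3)): [C, G, F, E, I, J, B, D, A, H]
After 8 (rotate_left(4, 7, k=2)): [C, G, F, E, B, D, I, J, A, H]
After 9 (reverse(4, 6)): [C, G, F, E, I, D, B, J, A, H]

Answer: no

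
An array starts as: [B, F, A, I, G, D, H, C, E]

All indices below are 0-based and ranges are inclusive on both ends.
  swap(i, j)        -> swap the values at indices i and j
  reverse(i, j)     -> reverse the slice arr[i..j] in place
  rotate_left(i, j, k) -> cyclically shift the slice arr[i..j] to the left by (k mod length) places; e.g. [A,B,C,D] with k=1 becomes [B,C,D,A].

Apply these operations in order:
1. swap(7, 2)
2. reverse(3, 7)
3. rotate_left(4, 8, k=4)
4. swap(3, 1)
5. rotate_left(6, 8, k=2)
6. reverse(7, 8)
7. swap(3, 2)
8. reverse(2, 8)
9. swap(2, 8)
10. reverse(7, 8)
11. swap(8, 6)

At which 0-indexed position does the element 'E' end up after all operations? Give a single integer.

Answer: 8

Derivation:
After 1 (swap(7, 2)): [B, F, C, I, G, D, H, A, E]
After 2 (reverse(3, 7)): [B, F, C, A, H, D, G, I, E]
After 3 (rotate_left(4, 8, k=4)): [B, F, C, A, E, H, D, G, I]
After 4 (swap(3, 1)): [B, A, C, F, E, H, D, G, I]
After 5 (rotate_left(6, 8, k=2)): [B, A, C, F, E, H, I, D, G]
After 6 (reverse(7, 8)): [B, A, C, F, E, H, I, G, D]
After 7 (swap(3, 2)): [B, A, F, C, E, H, I, G, D]
After 8 (reverse(2, 8)): [B, A, D, G, I, H, E, C, F]
After 9 (swap(2, 8)): [B, A, F, G, I, H, E, C, D]
After 10 (reverse(7, 8)): [B, A, F, G, I, H, E, D, C]
After 11 (swap(8, 6)): [B, A, F, G, I, H, C, D, E]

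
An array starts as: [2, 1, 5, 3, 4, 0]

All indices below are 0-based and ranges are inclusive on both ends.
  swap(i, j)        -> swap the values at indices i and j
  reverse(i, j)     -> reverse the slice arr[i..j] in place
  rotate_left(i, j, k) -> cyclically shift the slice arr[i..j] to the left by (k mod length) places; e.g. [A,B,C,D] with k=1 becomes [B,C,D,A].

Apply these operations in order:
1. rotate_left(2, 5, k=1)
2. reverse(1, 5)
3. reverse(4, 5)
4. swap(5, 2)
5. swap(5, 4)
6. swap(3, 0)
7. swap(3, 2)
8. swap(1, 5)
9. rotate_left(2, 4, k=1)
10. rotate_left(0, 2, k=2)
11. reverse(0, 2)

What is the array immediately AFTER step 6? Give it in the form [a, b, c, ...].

After 1 (rotate_left(2, 5, k=1)): [2, 1, 3, 4, 0, 5]
After 2 (reverse(1, 5)): [2, 5, 0, 4, 3, 1]
After 3 (reverse(4, 5)): [2, 5, 0, 4, 1, 3]
After 4 (swap(5, 2)): [2, 5, 3, 4, 1, 0]
After 5 (swap(5, 4)): [2, 5, 3, 4, 0, 1]
After 6 (swap(3, 0)): [4, 5, 3, 2, 0, 1]

Answer: [4, 5, 3, 2, 0, 1]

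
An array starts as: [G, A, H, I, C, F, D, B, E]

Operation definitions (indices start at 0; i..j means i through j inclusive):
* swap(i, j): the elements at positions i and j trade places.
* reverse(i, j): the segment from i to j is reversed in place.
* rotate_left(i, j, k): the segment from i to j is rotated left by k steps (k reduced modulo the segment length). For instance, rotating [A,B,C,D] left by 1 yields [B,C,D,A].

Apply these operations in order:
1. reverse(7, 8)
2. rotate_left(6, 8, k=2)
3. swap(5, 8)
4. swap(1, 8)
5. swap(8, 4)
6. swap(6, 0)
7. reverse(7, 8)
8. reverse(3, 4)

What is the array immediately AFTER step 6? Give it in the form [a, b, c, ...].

After 1 (reverse(7, 8)): [G, A, H, I, C, F, D, E, B]
After 2 (rotate_left(6, 8, k=2)): [G, A, H, I, C, F, B, D, E]
After 3 (swap(5, 8)): [G, A, H, I, C, E, B, D, F]
After 4 (swap(1, 8)): [G, F, H, I, C, E, B, D, A]
After 5 (swap(8, 4)): [G, F, H, I, A, E, B, D, C]
After 6 (swap(6, 0)): [B, F, H, I, A, E, G, D, C]

Answer: [B, F, H, I, A, E, G, D, C]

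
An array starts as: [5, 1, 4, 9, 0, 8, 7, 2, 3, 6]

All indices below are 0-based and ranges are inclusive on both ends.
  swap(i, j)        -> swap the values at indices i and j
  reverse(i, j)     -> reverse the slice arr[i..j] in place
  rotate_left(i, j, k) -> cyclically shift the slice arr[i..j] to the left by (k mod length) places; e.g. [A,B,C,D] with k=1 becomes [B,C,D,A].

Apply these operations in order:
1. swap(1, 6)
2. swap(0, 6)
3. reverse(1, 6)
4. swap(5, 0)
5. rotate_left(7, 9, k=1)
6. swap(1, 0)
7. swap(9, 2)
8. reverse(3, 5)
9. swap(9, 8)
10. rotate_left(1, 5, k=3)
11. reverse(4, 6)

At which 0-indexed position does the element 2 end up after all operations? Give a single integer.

After 1 (swap(1, 6)): [5, 7, 4, 9, 0, 8, 1, 2, 3, 6]
After 2 (swap(0, 6)): [1, 7, 4, 9, 0, 8, 5, 2, 3, 6]
After 3 (reverse(1, 6)): [1, 5, 8, 0, 9, 4, 7, 2, 3, 6]
After 4 (swap(5, 0)): [4, 5, 8, 0, 9, 1, 7, 2, 3, 6]
After 5 (rotate_left(7, 9, k=1)): [4, 5, 8, 0, 9, 1, 7, 3, 6, 2]
After 6 (swap(1, 0)): [5, 4, 8, 0, 9, 1, 7, 3, 6, 2]
After 7 (swap(9, 2)): [5, 4, 2, 0, 9, 1, 7, 3, 6, 8]
After 8 (reverse(3, 5)): [5, 4, 2, 1, 9, 0, 7, 3, 6, 8]
After 9 (swap(9, 8)): [5, 4, 2, 1, 9, 0, 7, 3, 8, 6]
After 10 (rotate_left(1, 5, k=3)): [5, 9, 0, 4, 2, 1, 7, 3, 8, 6]
After 11 (reverse(4, 6)): [5, 9, 0, 4, 7, 1, 2, 3, 8, 6]

Answer: 6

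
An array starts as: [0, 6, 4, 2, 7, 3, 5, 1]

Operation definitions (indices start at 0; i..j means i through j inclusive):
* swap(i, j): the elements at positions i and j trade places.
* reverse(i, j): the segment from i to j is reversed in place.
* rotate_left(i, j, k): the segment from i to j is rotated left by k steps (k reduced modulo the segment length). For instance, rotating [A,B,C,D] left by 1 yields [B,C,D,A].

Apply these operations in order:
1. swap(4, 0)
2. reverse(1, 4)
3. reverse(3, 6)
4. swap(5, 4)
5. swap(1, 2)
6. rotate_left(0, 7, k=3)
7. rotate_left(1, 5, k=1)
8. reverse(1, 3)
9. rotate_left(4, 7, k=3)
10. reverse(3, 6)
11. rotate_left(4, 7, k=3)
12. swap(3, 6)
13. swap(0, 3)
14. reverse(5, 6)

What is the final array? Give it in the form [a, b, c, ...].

Answer: [0, 1, 4, 5, 2, 6, 7, 3]

Derivation:
After 1 (swap(4, 0)): [7, 6, 4, 2, 0, 3, 5, 1]
After 2 (reverse(1, 4)): [7, 0, 2, 4, 6, 3, 5, 1]
After 3 (reverse(3, 6)): [7, 0, 2, 5, 3, 6, 4, 1]
After 4 (swap(5, 4)): [7, 0, 2, 5, 6, 3, 4, 1]
After 5 (swap(1, 2)): [7, 2, 0, 5, 6, 3, 4, 1]
After 6 (rotate_left(0, 7, k=3)): [5, 6, 3, 4, 1, 7, 2, 0]
After 7 (rotate_left(1, 5, k=1)): [5, 3, 4, 1, 7, 6, 2, 0]
After 8 (reverse(1, 3)): [5, 1, 4, 3, 7, 6, 2, 0]
After 9 (rotate_left(4, 7, k=3)): [5, 1, 4, 3, 0, 7, 6, 2]
After 10 (reverse(3, 6)): [5, 1, 4, 6, 7, 0, 3, 2]
After 11 (rotate_left(4, 7, k=3)): [5, 1, 4, 6, 2, 7, 0, 3]
After 12 (swap(3, 6)): [5, 1, 4, 0, 2, 7, 6, 3]
After 13 (swap(0, 3)): [0, 1, 4, 5, 2, 7, 6, 3]
After 14 (reverse(5, 6)): [0, 1, 4, 5, 2, 6, 7, 3]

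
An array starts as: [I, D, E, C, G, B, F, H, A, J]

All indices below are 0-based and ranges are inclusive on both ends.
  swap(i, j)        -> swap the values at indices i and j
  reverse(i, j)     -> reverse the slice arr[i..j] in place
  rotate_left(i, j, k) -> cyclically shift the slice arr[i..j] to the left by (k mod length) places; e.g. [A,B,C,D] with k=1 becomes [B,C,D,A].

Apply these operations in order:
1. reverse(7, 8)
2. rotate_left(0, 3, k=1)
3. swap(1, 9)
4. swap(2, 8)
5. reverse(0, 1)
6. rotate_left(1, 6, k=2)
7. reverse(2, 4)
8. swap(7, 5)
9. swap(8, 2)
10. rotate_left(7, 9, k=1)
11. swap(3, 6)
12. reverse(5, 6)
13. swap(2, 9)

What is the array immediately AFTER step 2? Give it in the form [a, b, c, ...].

Answer: [D, E, C, I, G, B, F, A, H, J]

Derivation:
After 1 (reverse(7, 8)): [I, D, E, C, G, B, F, A, H, J]
After 2 (rotate_left(0, 3, k=1)): [D, E, C, I, G, B, F, A, H, J]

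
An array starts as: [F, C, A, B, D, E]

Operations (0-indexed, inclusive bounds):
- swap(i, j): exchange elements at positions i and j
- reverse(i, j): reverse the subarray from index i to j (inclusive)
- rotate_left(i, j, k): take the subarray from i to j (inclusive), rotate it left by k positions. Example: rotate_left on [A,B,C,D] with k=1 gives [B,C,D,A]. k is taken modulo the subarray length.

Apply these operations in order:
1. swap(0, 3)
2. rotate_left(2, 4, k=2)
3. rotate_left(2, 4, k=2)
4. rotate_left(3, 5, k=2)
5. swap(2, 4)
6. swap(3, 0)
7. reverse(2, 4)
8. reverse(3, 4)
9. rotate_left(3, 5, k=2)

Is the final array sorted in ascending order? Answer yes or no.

After 1 (swap(0, 3)): [B, C, A, F, D, E]
After 2 (rotate_left(2, 4, k=2)): [B, C, D, A, F, E]
After 3 (rotate_left(2, 4, k=2)): [B, C, F, D, A, E]
After 4 (rotate_left(3, 5, k=2)): [B, C, F, E, D, A]
After 5 (swap(2, 4)): [B, C, D, E, F, A]
After 6 (swap(3, 0)): [E, C, D, B, F, A]
After 7 (reverse(2, 4)): [E, C, F, B, D, A]
After 8 (reverse(3, 4)): [E, C, F, D, B, A]
After 9 (rotate_left(3, 5, k=2)): [E, C, F, A, D, B]

Answer: no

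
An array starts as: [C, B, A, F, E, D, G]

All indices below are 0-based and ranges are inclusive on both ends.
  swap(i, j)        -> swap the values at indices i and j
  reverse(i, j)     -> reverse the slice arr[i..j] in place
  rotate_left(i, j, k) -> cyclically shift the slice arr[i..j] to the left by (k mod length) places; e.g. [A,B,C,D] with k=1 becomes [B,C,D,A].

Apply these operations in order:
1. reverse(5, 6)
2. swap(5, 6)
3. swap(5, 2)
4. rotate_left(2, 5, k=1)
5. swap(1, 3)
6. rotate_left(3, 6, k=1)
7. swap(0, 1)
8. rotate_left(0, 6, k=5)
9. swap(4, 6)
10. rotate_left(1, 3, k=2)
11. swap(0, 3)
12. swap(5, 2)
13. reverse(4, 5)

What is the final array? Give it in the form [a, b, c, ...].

Answer: [E, C, A, G, B, D, F]

Derivation:
After 1 (reverse(5, 6)): [C, B, A, F, E, G, D]
After 2 (swap(5, 6)): [C, B, A, F, E, D, G]
After 3 (swap(5, 2)): [C, B, D, F, E, A, G]
After 4 (rotate_left(2, 5, k=1)): [C, B, F, E, A, D, G]
After 5 (swap(1, 3)): [C, E, F, B, A, D, G]
After 6 (rotate_left(3, 6, k=1)): [C, E, F, A, D, G, B]
After 7 (swap(0, 1)): [E, C, F, A, D, G, B]
After 8 (rotate_left(0, 6, k=5)): [G, B, E, C, F, A, D]
After 9 (swap(4, 6)): [G, B, E, C, D, A, F]
After 10 (rotate_left(1, 3, k=2)): [G, C, B, E, D, A, F]
After 11 (swap(0, 3)): [E, C, B, G, D, A, F]
After 12 (swap(5, 2)): [E, C, A, G, D, B, F]
After 13 (reverse(4, 5)): [E, C, A, G, B, D, F]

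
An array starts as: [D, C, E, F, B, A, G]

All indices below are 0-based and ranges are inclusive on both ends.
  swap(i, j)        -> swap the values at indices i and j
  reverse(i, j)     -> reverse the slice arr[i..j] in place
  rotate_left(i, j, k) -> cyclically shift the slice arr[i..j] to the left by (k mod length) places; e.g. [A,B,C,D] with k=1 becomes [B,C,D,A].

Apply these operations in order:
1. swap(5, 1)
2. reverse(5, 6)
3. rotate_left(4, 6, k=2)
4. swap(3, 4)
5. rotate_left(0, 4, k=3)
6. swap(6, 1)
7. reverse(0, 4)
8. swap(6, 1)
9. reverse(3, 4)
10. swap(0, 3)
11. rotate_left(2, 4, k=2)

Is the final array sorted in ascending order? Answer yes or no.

Answer: no

Derivation:
After 1 (swap(5, 1)): [D, A, E, F, B, C, G]
After 2 (reverse(5, 6)): [D, A, E, F, B, G, C]
After 3 (rotate_left(4, 6, k=2)): [D, A, E, F, C, B, G]
After 4 (swap(3, 4)): [D, A, E, C, F, B, G]
After 5 (rotate_left(0, 4, k=3)): [C, F, D, A, E, B, G]
After 6 (swap(6, 1)): [C, G, D, A, E, B, F]
After 7 (reverse(0, 4)): [E, A, D, G, C, B, F]
After 8 (swap(6, 1)): [E, F, D, G, C, B, A]
After 9 (reverse(3, 4)): [E, F, D, C, G, B, A]
After 10 (swap(0, 3)): [C, F, D, E, G, B, A]
After 11 (rotate_left(2, 4, k=2)): [C, F, G, D, E, B, A]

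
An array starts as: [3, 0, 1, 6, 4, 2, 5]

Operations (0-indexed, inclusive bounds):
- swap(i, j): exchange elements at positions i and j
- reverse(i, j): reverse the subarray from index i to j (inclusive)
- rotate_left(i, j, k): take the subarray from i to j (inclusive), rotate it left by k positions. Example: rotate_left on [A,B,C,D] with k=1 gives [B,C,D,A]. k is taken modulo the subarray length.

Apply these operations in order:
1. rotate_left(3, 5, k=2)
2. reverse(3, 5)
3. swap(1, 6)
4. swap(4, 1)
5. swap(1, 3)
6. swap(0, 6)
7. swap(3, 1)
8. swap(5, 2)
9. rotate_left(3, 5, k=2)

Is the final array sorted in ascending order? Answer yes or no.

Answer: no

Derivation:
After 1 (rotate_left(3, 5, k=2)): [3, 0, 1, 2, 6, 4, 5]
After 2 (reverse(3, 5)): [3, 0, 1, 4, 6, 2, 5]
After 3 (swap(1, 6)): [3, 5, 1, 4, 6, 2, 0]
After 4 (swap(4, 1)): [3, 6, 1, 4, 5, 2, 0]
After 5 (swap(1, 3)): [3, 4, 1, 6, 5, 2, 0]
After 6 (swap(0, 6)): [0, 4, 1, 6, 5, 2, 3]
After 7 (swap(3, 1)): [0, 6, 1, 4, 5, 2, 3]
After 8 (swap(5, 2)): [0, 6, 2, 4, 5, 1, 3]
After 9 (rotate_left(3, 5, k=2)): [0, 6, 2, 1, 4, 5, 3]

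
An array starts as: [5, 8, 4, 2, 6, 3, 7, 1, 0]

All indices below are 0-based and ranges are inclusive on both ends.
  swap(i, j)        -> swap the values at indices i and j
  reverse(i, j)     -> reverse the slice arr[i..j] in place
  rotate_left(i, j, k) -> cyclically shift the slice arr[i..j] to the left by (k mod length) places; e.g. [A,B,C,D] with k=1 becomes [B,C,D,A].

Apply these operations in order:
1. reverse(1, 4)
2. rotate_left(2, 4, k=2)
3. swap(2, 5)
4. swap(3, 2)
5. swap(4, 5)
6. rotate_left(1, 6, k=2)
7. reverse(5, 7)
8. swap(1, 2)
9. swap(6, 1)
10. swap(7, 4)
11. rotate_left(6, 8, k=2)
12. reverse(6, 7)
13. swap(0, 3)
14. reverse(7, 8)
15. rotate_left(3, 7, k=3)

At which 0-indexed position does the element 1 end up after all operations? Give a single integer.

Answer: 7

Derivation:
After 1 (reverse(1, 4)): [5, 6, 2, 4, 8, 3, 7, 1, 0]
After 2 (rotate_left(2, 4, k=2)): [5, 6, 8, 2, 4, 3, 7, 1, 0]
After 3 (swap(2, 5)): [5, 6, 3, 2, 4, 8, 7, 1, 0]
After 4 (swap(3, 2)): [5, 6, 2, 3, 4, 8, 7, 1, 0]
After 5 (swap(4, 5)): [5, 6, 2, 3, 8, 4, 7, 1, 0]
After 6 (rotate_left(1, 6, k=2)): [5, 3, 8, 4, 7, 6, 2, 1, 0]
After 7 (reverse(5, 7)): [5, 3, 8, 4, 7, 1, 2, 6, 0]
After 8 (swap(1, 2)): [5, 8, 3, 4, 7, 1, 2, 6, 0]
After 9 (swap(6, 1)): [5, 2, 3, 4, 7, 1, 8, 6, 0]
After 10 (swap(7, 4)): [5, 2, 3, 4, 6, 1, 8, 7, 0]
After 11 (rotate_left(6, 8, k=2)): [5, 2, 3, 4, 6, 1, 0, 8, 7]
After 12 (reverse(6, 7)): [5, 2, 3, 4, 6, 1, 8, 0, 7]
After 13 (swap(0, 3)): [4, 2, 3, 5, 6, 1, 8, 0, 7]
After 14 (reverse(7, 8)): [4, 2, 3, 5, 6, 1, 8, 7, 0]
After 15 (rotate_left(3, 7, k=3)): [4, 2, 3, 8, 7, 5, 6, 1, 0]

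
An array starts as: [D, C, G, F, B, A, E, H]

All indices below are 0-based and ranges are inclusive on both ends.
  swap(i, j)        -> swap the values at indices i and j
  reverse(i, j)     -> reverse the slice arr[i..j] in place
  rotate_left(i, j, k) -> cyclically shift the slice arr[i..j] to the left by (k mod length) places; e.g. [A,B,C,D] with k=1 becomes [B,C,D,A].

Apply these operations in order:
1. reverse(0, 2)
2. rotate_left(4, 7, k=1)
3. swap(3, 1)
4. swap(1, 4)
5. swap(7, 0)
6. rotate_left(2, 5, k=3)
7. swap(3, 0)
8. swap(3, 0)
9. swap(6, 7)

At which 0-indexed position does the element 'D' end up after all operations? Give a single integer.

After 1 (reverse(0, 2)): [G, C, D, F, B, A, E, H]
After 2 (rotate_left(4, 7, k=1)): [G, C, D, F, A, E, H, B]
After 3 (swap(3, 1)): [G, F, D, C, A, E, H, B]
After 4 (swap(1, 4)): [G, A, D, C, F, E, H, B]
After 5 (swap(7, 0)): [B, A, D, C, F, E, H, G]
After 6 (rotate_left(2, 5, k=3)): [B, A, E, D, C, F, H, G]
After 7 (swap(3, 0)): [D, A, E, B, C, F, H, G]
After 8 (swap(3, 0)): [B, A, E, D, C, F, H, G]
After 9 (swap(6, 7)): [B, A, E, D, C, F, G, H]

Answer: 3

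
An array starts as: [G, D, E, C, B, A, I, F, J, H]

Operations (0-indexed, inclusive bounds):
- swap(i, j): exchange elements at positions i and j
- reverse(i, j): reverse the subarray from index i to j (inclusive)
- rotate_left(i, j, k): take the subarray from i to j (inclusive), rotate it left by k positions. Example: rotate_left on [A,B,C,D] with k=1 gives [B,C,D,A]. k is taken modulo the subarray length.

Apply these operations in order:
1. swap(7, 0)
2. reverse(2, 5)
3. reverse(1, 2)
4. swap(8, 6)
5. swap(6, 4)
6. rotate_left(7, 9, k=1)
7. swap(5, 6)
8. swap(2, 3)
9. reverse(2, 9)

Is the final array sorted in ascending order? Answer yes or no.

After 1 (swap(7, 0)): [F, D, E, C, B, A, I, G, J, H]
After 2 (reverse(2, 5)): [F, D, A, B, C, E, I, G, J, H]
After 3 (reverse(1, 2)): [F, A, D, B, C, E, I, G, J, H]
After 4 (swap(8, 6)): [F, A, D, B, C, E, J, G, I, H]
After 5 (swap(6, 4)): [F, A, D, B, J, E, C, G, I, H]
After 6 (rotate_left(7, 9, k=1)): [F, A, D, B, J, E, C, I, H, G]
After 7 (swap(5, 6)): [F, A, D, B, J, C, E, I, H, G]
After 8 (swap(2, 3)): [F, A, B, D, J, C, E, I, H, G]
After 9 (reverse(2, 9)): [F, A, G, H, I, E, C, J, D, B]

Answer: no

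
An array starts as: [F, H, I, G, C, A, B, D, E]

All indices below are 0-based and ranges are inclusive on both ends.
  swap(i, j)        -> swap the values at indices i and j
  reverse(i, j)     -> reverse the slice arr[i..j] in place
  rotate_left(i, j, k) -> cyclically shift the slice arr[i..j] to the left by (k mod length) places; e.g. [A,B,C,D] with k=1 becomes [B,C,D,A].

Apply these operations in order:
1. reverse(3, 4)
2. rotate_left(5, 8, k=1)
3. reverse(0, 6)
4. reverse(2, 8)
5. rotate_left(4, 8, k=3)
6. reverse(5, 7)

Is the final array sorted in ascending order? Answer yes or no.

After 1 (reverse(3, 4)): [F, H, I, C, G, A, B, D, E]
After 2 (rotate_left(5, 8, k=1)): [F, H, I, C, G, B, D, E, A]
After 3 (reverse(0, 6)): [D, B, G, C, I, H, F, E, A]
After 4 (reverse(2, 8)): [D, B, A, E, F, H, I, C, G]
After 5 (rotate_left(4, 8, k=3)): [D, B, A, E, C, G, F, H, I]
After 6 (reverse(5, 7)): [D, B, A, E, C, H, F, G, I]

Answer: no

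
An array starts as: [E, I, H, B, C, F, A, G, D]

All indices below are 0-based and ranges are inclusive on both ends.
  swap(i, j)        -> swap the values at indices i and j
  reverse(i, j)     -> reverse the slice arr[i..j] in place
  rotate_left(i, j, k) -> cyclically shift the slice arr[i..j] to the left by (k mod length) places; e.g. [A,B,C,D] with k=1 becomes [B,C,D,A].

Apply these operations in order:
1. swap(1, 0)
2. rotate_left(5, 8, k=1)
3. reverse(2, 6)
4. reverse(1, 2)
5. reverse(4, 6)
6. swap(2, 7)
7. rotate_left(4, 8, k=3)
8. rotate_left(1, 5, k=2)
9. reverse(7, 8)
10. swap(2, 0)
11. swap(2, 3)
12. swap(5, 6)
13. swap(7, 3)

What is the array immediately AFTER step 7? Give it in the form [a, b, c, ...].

Answer: [I, G, D, A, E, F, H, B, C]

Derivation:
After 1 (swap(1, 0)): [I, E, H, B, C, F, A, G, D]
After 2 (rotate_left(5, 8, k=1)): [I, E, H, B, C, A, G, D, F]
After 3 (reverse(2, 6)): [I, E, G, A, C, B, H, D, F]
After 4 (reverse(1, 2)): [I, G, E, A, C, B, H, D, F]
After 5 (reverse(4, 6)): [I, G, E, A, H, B, C, D, F]
After 6 (swap(2, 7)): [I, G, D, A, H, B, C, E, F]
After 7 (rotate_left(4, 8, k=3)): [I, G, D, A, E, F, H, B, C]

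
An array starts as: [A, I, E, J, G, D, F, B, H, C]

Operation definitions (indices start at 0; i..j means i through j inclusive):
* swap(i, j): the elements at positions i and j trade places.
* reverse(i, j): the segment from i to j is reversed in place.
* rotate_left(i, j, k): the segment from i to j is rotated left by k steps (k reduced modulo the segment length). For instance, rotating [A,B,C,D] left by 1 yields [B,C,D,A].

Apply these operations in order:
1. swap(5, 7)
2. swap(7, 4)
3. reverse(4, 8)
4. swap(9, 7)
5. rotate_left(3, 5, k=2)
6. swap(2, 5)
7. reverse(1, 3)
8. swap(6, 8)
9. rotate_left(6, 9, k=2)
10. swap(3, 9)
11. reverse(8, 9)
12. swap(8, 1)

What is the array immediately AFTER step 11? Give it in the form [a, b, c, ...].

After 1 (swap(5, 7)): [A, I, E, J, G, B, F, D, H, C]
After 2 (swap(7, 4)): [A, I, E, J, D, B, F, G, H, C]
After 3 (reverse(4, 8)): [A, I, E, J, H, G, F, B, D, C]
After 4 (swap(9, 7)): [A, I, E, J, H, G, F, C, D, B]
After 5 (rotate_left(3, 5, k=2)): [A, I, E, G, J, H, F, C, D, B]
After 6 (swap(2, 5)): [A, I, H, G, J, E, F, C, D, B]
After 7 (reverse(1, 3)): [A, G, H, I, J, E, F, C, D, B]
After 8 (swap(6, 8)): [A, G, H, I, J, E, D, C, F, B]
After 9 (rotate_left(6, 9, k=2)): [A, G, H, I, J, E, F, B, D, C]
After 10 (swap(3, 9)): [A, G, H, C, J, E, F, B, D, I]
After 11 (reverse(8, 9)): [A, G, H, C, J, E, F, B, I, D]

Answer: [A, G, H, C, J, E, F, B, I, D]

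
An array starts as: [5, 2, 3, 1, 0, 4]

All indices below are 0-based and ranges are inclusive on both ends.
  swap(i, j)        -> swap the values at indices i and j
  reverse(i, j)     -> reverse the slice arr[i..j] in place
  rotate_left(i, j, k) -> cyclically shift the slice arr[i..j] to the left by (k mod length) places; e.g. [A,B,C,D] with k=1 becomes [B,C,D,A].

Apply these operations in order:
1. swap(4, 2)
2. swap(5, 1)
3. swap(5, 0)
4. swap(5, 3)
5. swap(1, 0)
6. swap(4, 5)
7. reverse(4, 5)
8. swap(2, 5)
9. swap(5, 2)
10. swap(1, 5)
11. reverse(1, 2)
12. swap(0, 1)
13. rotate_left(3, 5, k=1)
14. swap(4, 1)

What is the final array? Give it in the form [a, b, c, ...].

Answer: [0, 2, 1, 3, 4, 5]

Derivation:
After 1 (swap(4, 2)): [5, 2, 0, 1, 3, 4]
After 2 (swap(5, 1)): [5, 4, 0, 1, 3, 2]
After 3 (swap(5, 0)): [2, 4, 0, 1, 3, 5]
After 4 (swap(5, 3)): [2, 4, 0, 5, 3, 1]
After 5 (swap(1, 0)): [4, 2, 0, 5, 3, 1]
After 6 (swap(4, 5)): [4, 2, 0, 5, 1, 3]
After 7 (reverse(4, 5)): [4, 2, 0, 5, 3, 1]
After 8 (swap(2, 5)): [4, 2, 1, 5, 3, 0]
After 9 (swap(5, 2)): [4, 2, 0, 5, 3, 1]
After 10 (swap(1, 5)): [4, 1, 0, 5, 3, 2]
After 11 (reverse(1, 2)): [4, 0, 1, 5, 3, 2]
After 12 (swap(0, 1)): [0, 4, 1, 5, 3, 2]
After 13 (rotate_left(3, 5, k=1)): [0, 4, 1, 3, 2, 5]
After 14 (swap(4, 1)): [0, 2, 1, 3, 4, 5]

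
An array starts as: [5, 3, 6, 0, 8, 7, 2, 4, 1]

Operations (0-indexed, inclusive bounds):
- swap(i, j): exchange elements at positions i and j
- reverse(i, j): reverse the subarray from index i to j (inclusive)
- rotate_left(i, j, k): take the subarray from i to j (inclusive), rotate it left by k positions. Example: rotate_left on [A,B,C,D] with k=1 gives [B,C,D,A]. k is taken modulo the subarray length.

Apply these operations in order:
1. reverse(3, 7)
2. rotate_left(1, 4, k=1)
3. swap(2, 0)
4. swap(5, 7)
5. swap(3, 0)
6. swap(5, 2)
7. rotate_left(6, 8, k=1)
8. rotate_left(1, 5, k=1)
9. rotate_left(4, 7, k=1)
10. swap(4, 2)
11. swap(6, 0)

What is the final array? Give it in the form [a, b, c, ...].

After 1 (reverse(3, 7)): [5, 3, 6, 4, 2, 7, 8, 0, 1]
After 2 (rotate_left(1, 4, k=1)): [5, 6, 4, 2, 3, 7, 8, 0, 1]
After 3 (swap(2, 0)): [4, 6, 5, 2, 3, 7, 8, 0, 1]
After 4 (swap(5, 7)): [4, 6, 5, 2, 3, 0, 8, 7, 1]
After 5 (swap(3, 0)): [2, 6, 5, 4, 3, 0, 8, 7, 1]
After 6 (swap(5, 2)): [2, 6, 0, 4, 3, 5, 8, 7, 1]
After 7 (rotate_left(6, 8, k=1)): [2, 6, 0, 4, 3, 5, 7, 1, 8]
After 8 (rotate_left(1, 5, k=1)): [2, 0, 4, 3, 5, 6, 7, 1, 8]
After 9 (rotate_left(4, 7, k=1)): [2, 0, 4, 3, 6, 7, 1, 5, 8]
After 10 (swap(4, 2)): [2, 0, 6, 3, 4, 7, 1, 5, 8]
After 11 (swap(6, 0)): [1, 0, 6, 3, 4, 7, 2, 5, 8]

Answer: [1, 0, 6, 3, 4, 7, 2, 5, 8]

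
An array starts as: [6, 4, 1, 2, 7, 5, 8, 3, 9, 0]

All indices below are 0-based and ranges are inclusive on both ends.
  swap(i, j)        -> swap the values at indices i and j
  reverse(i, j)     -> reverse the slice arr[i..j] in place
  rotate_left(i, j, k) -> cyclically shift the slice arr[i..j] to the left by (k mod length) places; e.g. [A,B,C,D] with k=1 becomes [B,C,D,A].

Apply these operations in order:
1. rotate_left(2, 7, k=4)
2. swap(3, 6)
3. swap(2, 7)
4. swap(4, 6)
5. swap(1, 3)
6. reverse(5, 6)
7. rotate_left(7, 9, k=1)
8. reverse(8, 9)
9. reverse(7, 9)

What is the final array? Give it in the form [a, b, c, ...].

After 1 (rotate_left(2, 7, k=4)): [6, 4, 8, 3, 1, 2, 7, 5, 9, 0]
After 2 (swap(3, 6)): [6, 4, 8, 7, 1, 2, 3, 5, 9, 0]
After 3 (swap(2, 7)): [6, 4, 5, 7, 1, 2, 3, 8, 9, 0]
After 4 (swap(4, 6)): [6, 4, 5, 7, 3, 2, 1, 8, 9, 0]
After 5 (swap(1, 3)): [6, 7, 5, 4, 3, 2, 1, 8, 9, 0]
After 6 (reverse(5, 6)): [6, 7, 5, 4, 3, 1, 2, 8, 9, 0]
After 7 (rotate_left(7, 9, k=1)): [6, 7, 5, 4, 3, 1, 2, 9, 0, 8]
After 8 (reverse(8, 9)): [6, 7, 5, 4, 3, 1, 2, 9, 8, 0]
After 9 (reverse(7, 9)): [6, 7, 5, 4, 3, 1, 2, 0, 8, 9]

Answer: [6, 7, 5, 4, 3, 1, 2, 0, 8, 9]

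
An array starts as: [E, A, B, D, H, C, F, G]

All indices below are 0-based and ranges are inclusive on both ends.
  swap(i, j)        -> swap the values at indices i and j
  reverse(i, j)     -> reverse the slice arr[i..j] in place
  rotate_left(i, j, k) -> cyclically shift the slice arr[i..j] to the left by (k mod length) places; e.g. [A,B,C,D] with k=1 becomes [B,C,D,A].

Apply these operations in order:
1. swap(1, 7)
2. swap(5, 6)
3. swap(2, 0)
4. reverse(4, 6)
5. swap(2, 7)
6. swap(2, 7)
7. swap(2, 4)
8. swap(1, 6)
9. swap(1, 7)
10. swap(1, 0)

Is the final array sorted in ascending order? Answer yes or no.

Answer: yes

Derivation:
After 1 (swap(1, 7)): [E, G, B, D, H, C, F, A]
After 2 (swap(5, 6)): [E, G, B, D, H, F, C, A]
After 3 (swap(2, 0)): [B, G, E, D, H, F, C, A]
After 4 (reverse(4, 6)): [B, G, E, D, C, F, H, A]
After 5 (swap(2, 7)): [B, G, A, D, C, F, H, E]
After 6 (swap(2, 7)): [B, G, E, D, C, F, H, A]
After 7 (swap(2, 4)): [B, G, C, D, E, F, H, A]
After 8 (swap(1, 6)): [B, H, C, D, E, F, G, A]
After 9 (swap(1, 7)): [B, A, C, D, E, F, G, H]
After 10 (swap(1, 0)): [A, B, C, D, E, F, G, H]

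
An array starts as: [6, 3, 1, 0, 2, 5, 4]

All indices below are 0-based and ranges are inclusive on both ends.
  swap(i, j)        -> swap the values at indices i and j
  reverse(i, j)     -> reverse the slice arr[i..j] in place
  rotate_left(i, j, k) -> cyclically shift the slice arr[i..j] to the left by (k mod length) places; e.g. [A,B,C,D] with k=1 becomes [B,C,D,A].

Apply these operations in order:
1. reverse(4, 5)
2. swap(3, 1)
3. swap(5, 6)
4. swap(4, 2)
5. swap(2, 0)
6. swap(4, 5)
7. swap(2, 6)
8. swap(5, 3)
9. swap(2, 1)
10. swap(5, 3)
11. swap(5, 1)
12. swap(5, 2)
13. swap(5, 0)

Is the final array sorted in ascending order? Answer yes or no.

After 1 (reverse(4, 5)): [6, 3, 1, 0, 5, 2, 4]
After 2 (swap(3, 1)): [6, 0, 1, 3, 5, 2, 4]
After 3 (swap(5, 6)): [6, 0, 1, 3, 5, 4, 2]
After 4 (swap(4, 2)): [6, 0, 5, 3, 1, 4, 2]
After 5 (swap(2, 0)): [5, 0, 6, 3, 1, 4, 2]
After 6 (swap(4, 5)): [5, 0, 6, 3, 4, 1, 2]
After 7 (swap(2, 6)): [5, 0, 2, 3, 4, 1, 6]
After 8 (swap(5, 3)): [5, 0, 2, 1, 4, 3, 6]
After 9 (swap(2, 1)): [5, 2, 0, 1, 4, 3, 6]
After 10 (swap(5, 3)): [5, 2, 0, 3, 4, 1, 6]
After 11 (swap(5, 1)): [5, 1, 0, 3, 4, 2, 6]
After 12 (swap(5, 2)): [5, 1, 2, 3, 4, 0, 6]
After 13 (swap(5, 0)): [0, 1, 2, 3, 4, 5, 6]

Answer: yes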